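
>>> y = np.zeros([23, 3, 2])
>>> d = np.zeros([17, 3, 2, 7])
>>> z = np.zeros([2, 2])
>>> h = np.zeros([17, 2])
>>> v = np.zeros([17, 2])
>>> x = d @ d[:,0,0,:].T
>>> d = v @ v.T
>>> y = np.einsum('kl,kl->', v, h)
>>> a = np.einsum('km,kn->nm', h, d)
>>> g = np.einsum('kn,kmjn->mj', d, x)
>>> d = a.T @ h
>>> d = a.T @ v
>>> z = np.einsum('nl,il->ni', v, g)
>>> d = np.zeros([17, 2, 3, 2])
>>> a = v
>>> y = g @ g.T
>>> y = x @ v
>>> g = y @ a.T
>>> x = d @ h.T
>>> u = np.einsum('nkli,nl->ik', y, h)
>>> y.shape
(17, 3, 2, 2)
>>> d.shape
(17, 2, 3, 2)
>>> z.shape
(17, 3)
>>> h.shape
(17, 2)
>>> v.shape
(17, 2)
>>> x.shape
(17, 2, 3, 17)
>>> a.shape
(17, 2)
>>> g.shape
(17, 3, 2, 17)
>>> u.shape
(2, 3)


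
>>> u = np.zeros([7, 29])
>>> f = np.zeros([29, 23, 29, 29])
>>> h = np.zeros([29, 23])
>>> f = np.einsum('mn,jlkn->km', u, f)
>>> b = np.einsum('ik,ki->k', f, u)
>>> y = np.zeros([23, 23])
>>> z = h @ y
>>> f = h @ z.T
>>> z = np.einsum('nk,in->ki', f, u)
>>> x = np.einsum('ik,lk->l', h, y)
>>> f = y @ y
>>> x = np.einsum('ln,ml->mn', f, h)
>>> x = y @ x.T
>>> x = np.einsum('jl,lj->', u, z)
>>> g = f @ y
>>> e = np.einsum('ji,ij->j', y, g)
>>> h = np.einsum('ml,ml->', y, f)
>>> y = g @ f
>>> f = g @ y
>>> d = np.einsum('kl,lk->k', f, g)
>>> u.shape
(7, 29)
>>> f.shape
(23, 23)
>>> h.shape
()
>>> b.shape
(7,)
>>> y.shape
(23, 23)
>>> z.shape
(29, 7)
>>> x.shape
()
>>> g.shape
(23, 23)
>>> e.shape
(23,)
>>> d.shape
(23,)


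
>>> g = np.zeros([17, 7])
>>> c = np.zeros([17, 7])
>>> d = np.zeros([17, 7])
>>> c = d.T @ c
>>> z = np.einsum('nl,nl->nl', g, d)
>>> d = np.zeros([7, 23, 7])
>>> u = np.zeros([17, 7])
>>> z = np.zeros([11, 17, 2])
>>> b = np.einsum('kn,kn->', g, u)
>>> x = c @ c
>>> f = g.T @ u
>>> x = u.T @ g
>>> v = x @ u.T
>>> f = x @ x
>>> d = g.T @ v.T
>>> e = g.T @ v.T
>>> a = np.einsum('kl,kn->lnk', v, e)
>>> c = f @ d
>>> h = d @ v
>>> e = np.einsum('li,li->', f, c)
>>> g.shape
(17, 7)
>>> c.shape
(7, 7)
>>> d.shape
(7, 7)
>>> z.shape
(11, 17, 2)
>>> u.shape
(17, 7)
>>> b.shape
()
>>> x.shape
(7, 7)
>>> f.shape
(7, 7)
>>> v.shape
(7, 17)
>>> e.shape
()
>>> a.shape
(17, 7, 7)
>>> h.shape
(7, 17)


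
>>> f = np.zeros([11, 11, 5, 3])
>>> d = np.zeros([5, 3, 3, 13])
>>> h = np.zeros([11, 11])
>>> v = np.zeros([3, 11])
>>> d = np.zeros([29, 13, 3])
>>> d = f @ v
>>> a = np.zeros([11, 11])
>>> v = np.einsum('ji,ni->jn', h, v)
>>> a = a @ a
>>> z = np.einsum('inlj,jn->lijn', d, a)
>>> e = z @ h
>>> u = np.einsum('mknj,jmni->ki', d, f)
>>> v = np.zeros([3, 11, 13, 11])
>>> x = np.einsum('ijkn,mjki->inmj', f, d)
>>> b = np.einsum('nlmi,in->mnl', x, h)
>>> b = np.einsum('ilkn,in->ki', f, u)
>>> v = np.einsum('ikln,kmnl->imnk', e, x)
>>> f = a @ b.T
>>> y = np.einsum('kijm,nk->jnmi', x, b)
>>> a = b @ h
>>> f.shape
(11, 5)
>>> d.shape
(11, 11, 5, 11)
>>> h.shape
(11, 11)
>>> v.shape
(5, 3, 11, 11)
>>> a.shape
(5, 11)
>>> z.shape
(5, 11, 11, 11)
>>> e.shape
(5, 11, 11, 11)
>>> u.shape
(11, 3)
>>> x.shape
(11, 3, 11, 11)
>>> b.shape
(5, 11)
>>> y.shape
(11, 5, 11, 3)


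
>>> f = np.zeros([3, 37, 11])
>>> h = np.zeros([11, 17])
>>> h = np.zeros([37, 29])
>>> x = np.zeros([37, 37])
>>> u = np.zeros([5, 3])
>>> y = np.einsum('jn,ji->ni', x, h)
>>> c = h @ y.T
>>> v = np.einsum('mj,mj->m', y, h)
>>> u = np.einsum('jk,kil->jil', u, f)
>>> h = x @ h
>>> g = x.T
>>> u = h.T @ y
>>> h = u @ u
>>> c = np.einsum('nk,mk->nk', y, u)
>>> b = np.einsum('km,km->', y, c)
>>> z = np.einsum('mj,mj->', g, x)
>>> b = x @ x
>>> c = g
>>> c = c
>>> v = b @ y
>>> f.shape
(3, 37, 11)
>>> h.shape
(29, 29)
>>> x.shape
(37, 37)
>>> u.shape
(29, 29)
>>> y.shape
(37, 29)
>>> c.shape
(37, 37)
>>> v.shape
(37, 29)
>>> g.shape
(37, 37)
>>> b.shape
(37, 37)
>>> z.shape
()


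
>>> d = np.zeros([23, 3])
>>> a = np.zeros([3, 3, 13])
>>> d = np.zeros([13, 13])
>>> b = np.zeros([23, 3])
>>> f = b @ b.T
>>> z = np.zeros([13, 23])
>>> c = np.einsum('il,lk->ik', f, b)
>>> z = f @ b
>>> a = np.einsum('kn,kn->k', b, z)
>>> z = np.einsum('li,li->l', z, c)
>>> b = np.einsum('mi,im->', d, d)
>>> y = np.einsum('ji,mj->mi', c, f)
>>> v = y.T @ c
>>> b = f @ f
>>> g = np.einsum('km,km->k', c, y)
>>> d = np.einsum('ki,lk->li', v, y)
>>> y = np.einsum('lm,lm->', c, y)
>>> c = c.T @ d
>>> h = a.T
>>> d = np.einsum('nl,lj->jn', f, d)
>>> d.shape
(3, 23)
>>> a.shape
(23,)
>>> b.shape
(23, 23)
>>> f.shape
(23, 23)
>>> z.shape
(23,)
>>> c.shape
(3, 3)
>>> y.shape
()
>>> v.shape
(3, 3)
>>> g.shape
(23,)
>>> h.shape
(23,)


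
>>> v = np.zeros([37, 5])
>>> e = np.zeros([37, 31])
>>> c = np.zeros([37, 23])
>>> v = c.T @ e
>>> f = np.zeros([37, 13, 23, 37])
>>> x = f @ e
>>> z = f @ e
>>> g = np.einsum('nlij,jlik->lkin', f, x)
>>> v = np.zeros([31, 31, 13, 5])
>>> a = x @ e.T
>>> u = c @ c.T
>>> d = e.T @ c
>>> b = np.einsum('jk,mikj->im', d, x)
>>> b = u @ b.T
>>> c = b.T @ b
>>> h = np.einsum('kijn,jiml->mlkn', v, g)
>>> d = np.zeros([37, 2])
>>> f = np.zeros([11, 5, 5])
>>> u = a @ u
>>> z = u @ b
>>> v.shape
(31, 31, 13, 5)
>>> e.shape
(37, 31)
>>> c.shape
(13, 13)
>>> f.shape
(11, 5, 5)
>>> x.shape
(37, 13, 23, 31)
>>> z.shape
(37, 13, 23, 13)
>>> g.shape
(13, 31, 23, 37)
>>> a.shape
(37, 13, 23, 37)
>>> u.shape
(37, 13, 23, 37)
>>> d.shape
(37, 2)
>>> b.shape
(37, 13)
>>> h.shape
(23, 37, 31, 5)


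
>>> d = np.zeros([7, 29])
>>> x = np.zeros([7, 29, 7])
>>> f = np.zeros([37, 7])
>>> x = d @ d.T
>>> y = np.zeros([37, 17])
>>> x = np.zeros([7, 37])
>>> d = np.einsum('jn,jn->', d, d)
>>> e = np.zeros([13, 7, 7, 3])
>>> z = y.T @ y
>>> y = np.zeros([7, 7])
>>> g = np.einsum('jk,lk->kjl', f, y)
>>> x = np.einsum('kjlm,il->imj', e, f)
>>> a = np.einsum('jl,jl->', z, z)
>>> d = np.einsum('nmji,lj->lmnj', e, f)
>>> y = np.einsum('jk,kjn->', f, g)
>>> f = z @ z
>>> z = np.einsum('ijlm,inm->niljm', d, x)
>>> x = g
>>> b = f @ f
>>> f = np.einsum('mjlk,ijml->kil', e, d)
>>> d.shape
(37, 7, 13, 7)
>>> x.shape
(7, 37, 7)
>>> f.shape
(3, 37, 7)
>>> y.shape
()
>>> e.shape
(13, 7, 7, 3)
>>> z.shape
(3, 37, 13, 7, 7)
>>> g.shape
(7, 37, 7)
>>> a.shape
()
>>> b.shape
(17, 17)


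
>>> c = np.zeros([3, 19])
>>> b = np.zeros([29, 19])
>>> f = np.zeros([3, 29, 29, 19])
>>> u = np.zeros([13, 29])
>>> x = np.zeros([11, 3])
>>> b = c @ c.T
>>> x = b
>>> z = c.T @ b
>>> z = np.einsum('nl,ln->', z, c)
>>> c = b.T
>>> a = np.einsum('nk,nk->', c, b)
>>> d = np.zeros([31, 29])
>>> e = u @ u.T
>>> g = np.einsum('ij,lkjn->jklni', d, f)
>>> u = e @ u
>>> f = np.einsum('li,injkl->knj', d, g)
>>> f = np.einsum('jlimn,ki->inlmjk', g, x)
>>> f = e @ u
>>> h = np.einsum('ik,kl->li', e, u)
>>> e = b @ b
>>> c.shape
(3, 3)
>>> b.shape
(3, 3)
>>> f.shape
(13, 29)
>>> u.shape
(13, 29)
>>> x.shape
(3, 3)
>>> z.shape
()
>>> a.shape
()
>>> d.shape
(31, 29)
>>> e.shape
(3, 3)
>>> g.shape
(29, 29, 3, 19, 31)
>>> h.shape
(29, 13)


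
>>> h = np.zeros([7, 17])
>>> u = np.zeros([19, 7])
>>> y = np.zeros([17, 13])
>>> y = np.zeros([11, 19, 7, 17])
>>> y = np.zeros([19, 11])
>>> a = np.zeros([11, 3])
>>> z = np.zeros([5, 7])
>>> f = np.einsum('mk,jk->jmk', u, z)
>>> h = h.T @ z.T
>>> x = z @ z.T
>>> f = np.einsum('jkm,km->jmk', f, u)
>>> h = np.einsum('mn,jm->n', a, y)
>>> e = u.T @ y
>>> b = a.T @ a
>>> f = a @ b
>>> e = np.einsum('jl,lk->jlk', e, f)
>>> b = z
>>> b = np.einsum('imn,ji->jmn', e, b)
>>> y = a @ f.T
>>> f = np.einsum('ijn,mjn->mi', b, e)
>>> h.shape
(3,)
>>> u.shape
(19, 7)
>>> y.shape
(11, 11)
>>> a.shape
(11, 3)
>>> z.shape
(5, 7)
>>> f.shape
(7, 5)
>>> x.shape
(5, 5)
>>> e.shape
(7, 11, 3)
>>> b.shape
(5, 11, 3)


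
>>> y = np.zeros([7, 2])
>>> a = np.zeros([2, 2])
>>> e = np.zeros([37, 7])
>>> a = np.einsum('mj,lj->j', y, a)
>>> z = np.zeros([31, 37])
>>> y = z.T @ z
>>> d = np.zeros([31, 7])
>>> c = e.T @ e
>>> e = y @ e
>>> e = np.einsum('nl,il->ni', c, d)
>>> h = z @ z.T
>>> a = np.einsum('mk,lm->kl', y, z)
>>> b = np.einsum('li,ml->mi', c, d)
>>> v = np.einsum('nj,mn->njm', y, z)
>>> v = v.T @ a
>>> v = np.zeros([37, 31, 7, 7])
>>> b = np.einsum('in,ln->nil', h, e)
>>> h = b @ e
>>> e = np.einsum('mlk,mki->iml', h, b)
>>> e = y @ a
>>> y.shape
(37, 37)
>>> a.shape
(37, 31)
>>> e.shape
(37, 31)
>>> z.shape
(31, 37)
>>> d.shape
(31, 7)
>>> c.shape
(7, 7)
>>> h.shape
(31, 31, 31)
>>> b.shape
(31, 31, 7)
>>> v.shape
(37, 31, 7, 7)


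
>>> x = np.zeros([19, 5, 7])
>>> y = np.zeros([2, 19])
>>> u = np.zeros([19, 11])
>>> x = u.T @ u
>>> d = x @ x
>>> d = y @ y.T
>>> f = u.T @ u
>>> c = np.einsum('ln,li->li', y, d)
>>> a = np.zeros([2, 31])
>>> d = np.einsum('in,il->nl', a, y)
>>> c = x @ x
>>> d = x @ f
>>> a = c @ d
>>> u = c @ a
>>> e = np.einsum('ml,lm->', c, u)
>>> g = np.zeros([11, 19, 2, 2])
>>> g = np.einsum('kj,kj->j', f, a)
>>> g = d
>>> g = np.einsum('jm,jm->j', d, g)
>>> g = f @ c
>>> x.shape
(11, 11)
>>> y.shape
(2, 19)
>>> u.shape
(11, 11)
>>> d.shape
(11, 11)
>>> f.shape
(11, 11)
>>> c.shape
(11, 11)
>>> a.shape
(11, 11)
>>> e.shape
()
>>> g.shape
(11, 11)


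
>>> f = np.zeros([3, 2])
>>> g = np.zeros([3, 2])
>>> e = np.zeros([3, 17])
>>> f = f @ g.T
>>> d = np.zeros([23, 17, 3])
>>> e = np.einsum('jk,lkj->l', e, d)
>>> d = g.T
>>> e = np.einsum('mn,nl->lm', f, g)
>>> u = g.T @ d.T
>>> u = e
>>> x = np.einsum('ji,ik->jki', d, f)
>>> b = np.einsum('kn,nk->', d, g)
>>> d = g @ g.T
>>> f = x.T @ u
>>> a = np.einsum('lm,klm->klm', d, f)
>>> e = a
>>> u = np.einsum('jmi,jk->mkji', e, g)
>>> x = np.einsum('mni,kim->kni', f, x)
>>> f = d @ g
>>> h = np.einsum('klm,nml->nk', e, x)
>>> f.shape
(3, 2)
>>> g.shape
(3, 2)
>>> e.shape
(3, 3, 3)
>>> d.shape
(3, 3)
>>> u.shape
(3, 2, 3, 3)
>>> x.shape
(2, 3, 3)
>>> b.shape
()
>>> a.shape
(3, 3, 3)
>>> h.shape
(2, 3)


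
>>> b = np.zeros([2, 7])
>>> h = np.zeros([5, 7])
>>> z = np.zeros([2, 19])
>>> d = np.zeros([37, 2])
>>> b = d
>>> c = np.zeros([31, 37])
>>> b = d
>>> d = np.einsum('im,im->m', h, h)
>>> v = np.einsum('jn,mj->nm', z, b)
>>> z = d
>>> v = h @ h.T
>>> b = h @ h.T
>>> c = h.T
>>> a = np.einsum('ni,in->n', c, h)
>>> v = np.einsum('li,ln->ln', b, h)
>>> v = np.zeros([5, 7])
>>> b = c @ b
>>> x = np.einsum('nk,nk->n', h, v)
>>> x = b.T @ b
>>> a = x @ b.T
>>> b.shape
(7, 5)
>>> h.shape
(5, 7)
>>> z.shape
(7,)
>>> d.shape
(7,)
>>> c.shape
(7, 5)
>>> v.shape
(5, 7)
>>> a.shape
(5, 7)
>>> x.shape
(5, 5)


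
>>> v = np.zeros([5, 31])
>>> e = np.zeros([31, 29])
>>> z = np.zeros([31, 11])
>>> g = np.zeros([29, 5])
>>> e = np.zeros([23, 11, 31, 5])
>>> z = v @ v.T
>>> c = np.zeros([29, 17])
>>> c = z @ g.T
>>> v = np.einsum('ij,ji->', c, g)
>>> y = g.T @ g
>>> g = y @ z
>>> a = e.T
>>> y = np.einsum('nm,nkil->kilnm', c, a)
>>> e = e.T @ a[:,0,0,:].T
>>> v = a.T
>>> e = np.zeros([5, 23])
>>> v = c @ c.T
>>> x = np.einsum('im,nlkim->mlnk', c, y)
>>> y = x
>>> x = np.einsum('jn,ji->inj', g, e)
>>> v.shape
(5, 5)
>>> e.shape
(5, 23)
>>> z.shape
(5, 5)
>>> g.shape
(5, 5)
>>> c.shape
(5, 29)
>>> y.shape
(29, 11, 31, 23)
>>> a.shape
(5, 31, 11, 23)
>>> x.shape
(23, 5, 5)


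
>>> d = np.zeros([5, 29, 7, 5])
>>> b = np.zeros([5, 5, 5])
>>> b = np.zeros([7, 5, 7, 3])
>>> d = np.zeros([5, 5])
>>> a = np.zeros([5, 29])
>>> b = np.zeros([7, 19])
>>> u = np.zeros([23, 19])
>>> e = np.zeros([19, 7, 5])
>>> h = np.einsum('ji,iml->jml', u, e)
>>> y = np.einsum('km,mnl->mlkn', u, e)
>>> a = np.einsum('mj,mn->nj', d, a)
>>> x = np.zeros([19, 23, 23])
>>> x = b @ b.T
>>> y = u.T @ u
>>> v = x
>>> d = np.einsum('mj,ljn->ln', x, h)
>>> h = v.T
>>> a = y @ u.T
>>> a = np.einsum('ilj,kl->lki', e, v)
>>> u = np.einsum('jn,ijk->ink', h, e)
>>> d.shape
(23, 5)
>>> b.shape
(7, 19)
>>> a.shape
(7, 7, 19)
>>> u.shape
(19, 7, 5)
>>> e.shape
(19, 7, 5)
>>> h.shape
(7, 7)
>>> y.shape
(19, 19)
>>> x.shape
(7, 7)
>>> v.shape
(7, 7)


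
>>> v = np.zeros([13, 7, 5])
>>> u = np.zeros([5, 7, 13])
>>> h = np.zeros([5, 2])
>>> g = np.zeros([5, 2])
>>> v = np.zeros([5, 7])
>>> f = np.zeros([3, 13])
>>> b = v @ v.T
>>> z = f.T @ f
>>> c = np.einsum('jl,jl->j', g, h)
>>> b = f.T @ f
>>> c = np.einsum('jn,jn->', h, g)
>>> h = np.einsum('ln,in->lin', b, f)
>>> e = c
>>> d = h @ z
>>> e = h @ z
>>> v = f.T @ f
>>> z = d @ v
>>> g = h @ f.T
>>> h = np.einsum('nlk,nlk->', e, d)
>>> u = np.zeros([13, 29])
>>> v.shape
(13, 13)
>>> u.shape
(13, 29)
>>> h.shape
()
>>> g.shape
(13, 3, 3)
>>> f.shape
(3, 13)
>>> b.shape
(13, 13)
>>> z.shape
(13, 3, 13)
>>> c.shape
()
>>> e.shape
(13, 3, 13)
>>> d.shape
(13, 3, 13)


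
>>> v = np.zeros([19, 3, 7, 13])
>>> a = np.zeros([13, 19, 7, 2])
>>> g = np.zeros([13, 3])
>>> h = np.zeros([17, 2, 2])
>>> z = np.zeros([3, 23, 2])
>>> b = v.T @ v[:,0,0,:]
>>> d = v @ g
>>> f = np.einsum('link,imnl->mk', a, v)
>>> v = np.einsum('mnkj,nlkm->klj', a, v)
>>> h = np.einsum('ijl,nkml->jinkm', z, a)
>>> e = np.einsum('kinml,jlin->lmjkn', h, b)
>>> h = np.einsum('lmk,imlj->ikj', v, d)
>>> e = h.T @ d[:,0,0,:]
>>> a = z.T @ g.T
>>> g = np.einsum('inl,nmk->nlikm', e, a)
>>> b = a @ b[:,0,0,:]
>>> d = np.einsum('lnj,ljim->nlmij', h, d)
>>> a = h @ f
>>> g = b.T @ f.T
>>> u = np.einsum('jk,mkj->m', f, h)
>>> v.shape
(7, 3, 2)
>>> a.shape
(19, 2, 2)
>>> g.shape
(13, 23, 3)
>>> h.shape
(19, 2, 3)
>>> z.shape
(3, 23, 2)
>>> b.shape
(2, 23, 13)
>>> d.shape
(2, 19, 3, 7, 3)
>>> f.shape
(3, 2)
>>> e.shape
(3, 2, 3)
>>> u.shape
(19,)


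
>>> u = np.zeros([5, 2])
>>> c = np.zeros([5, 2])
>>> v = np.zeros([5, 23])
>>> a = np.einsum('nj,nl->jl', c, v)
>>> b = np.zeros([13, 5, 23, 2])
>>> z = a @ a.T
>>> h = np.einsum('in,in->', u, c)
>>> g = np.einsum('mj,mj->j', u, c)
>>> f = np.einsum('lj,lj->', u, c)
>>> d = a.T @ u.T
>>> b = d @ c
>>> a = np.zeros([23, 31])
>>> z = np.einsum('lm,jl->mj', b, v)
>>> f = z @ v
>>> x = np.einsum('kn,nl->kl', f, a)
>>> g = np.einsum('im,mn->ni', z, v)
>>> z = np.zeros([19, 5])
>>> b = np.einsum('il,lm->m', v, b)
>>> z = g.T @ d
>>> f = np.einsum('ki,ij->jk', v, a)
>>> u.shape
(5, 2)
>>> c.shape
(5, 2)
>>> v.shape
(5, 23)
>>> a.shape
(23, 31)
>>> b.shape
(2,)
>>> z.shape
(2, 5)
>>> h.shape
()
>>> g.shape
(23, 2)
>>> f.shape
(31, 5)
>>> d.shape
(23, 5)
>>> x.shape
(2, 31)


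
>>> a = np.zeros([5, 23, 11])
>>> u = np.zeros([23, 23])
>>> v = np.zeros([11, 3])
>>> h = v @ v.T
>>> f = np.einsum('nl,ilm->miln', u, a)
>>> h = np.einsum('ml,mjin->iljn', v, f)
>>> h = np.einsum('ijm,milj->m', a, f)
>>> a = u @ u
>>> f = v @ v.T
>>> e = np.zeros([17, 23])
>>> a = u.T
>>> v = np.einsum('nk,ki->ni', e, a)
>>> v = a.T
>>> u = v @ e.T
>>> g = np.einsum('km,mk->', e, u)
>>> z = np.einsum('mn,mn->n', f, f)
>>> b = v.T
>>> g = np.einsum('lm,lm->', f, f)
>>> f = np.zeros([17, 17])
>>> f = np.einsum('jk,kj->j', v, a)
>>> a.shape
(23, 23)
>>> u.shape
(23, 17)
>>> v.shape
(23, 23)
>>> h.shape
(11,)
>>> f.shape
(23,)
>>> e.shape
(17, 23)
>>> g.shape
()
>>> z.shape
(11,)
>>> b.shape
(23, 23)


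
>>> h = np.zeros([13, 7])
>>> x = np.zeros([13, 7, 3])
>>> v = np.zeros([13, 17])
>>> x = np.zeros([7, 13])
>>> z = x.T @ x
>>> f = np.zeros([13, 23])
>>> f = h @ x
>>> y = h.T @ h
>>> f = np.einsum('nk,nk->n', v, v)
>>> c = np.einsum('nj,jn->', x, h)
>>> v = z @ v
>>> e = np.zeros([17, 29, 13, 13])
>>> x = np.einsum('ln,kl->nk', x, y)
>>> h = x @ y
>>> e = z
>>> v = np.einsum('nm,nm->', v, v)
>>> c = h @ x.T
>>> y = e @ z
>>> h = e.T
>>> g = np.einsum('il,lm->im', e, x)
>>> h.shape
(13, 13)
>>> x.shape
(13, 7)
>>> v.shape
()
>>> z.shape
(13, 13)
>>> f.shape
(13,)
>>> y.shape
(13, 13)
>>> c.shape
(13, 13)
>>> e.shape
(13, 13)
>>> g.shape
(13, 7)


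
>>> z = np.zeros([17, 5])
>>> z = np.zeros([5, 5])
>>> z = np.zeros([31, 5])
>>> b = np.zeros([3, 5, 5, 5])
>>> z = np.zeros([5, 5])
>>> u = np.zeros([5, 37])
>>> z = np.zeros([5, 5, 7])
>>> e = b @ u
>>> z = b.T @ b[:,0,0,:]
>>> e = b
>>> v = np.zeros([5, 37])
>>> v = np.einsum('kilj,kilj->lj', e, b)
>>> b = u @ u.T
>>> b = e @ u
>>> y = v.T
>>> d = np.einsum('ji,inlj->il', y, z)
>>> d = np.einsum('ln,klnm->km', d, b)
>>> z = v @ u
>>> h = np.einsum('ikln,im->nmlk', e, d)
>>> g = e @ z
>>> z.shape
(5, 37)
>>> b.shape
(3, 5, 5, 37)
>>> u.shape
(5, 37)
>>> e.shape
(3, 5, 5, 5)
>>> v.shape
(5, 5)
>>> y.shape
(5, 5)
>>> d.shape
(3, 37)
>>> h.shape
(5, 37, 5, 5)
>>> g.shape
(3, 5, 5, 37)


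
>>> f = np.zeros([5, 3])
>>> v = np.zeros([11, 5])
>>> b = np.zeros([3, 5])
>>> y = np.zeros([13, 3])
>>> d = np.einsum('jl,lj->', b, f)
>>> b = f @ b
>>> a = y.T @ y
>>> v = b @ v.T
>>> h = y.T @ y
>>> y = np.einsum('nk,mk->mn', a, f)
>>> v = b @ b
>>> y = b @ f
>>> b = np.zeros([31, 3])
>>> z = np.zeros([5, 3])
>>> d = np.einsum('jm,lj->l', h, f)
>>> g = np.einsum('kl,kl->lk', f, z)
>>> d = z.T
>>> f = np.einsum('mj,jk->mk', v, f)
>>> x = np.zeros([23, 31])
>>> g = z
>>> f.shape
(5, 3)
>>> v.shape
(5, 5)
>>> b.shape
(31, 3)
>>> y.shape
(5, 3)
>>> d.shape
(3, 5)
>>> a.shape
(3, 3)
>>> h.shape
(3, 3)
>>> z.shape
(5, 3)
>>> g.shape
(5, 3)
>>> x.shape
(23, 31)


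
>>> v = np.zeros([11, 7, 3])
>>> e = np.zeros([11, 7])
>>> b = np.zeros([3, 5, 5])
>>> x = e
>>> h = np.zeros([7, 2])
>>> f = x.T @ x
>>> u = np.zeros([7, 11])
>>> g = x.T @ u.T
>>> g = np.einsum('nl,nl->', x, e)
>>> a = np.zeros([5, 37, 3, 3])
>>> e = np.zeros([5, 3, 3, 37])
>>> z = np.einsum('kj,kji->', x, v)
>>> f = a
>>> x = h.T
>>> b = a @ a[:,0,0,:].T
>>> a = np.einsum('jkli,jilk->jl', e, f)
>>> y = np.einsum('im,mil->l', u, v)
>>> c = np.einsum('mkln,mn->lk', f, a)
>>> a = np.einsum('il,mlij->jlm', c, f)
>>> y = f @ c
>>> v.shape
(11, 7, 3)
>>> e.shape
(5, 3, 3, 37)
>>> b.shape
(5, 37, 3, 5)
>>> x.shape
(2, 7)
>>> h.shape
(7, 2)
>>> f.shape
(5, 37, 3, 3)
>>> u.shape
(7, 11)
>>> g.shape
()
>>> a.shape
(3, 37, 5)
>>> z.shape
()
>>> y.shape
(5, 37, 3, 37)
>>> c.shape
(3, 37)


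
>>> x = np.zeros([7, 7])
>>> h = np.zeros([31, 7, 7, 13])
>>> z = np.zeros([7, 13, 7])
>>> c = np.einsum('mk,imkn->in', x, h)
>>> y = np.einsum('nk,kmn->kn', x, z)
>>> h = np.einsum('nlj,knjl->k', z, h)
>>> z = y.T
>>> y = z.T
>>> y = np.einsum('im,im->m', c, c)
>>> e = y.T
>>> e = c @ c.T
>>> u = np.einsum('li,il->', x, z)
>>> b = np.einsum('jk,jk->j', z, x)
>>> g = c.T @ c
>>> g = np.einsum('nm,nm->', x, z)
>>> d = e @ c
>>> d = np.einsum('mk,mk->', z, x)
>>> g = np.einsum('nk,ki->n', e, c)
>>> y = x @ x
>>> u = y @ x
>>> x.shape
(7, 7)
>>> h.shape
(31,)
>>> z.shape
(7, 7)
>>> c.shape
(31, 13)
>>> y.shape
(7, 7)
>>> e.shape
(31, 31)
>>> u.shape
(7, 7)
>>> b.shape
(7,)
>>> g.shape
(31,)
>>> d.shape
()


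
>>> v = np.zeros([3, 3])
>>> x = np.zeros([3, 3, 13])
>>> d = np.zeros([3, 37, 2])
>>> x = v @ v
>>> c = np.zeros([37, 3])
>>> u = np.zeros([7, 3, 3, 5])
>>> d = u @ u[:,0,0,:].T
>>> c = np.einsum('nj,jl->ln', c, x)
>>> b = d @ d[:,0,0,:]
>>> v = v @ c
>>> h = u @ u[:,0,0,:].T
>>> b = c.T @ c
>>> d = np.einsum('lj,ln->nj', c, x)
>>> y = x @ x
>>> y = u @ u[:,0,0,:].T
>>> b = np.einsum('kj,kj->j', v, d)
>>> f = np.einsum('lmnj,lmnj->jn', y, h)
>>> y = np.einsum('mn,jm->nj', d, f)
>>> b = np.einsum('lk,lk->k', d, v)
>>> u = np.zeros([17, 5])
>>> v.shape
(3, 37)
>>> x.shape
(3, 3)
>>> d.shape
(3, 37)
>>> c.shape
(3, 37)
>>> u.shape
(17, 5)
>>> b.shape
(37,)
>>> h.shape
(7, 3, 3, 7)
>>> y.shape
(37, 7)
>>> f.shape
(7, 3)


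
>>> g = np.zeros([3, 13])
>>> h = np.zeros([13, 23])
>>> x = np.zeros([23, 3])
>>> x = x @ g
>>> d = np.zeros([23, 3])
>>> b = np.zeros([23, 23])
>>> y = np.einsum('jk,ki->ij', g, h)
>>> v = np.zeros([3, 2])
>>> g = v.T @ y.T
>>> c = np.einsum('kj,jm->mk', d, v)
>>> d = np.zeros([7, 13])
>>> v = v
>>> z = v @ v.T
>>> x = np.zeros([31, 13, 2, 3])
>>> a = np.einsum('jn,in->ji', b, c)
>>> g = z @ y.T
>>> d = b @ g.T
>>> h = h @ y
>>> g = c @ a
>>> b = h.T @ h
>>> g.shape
(2, 2)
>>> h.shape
(13, 3)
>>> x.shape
(31, 13, 2, 3)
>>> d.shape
(23, 3)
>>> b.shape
(3, 3)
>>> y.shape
(23, 3)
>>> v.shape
(3, 2)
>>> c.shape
(2, 23)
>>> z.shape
(3, 3)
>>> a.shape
(23, 2)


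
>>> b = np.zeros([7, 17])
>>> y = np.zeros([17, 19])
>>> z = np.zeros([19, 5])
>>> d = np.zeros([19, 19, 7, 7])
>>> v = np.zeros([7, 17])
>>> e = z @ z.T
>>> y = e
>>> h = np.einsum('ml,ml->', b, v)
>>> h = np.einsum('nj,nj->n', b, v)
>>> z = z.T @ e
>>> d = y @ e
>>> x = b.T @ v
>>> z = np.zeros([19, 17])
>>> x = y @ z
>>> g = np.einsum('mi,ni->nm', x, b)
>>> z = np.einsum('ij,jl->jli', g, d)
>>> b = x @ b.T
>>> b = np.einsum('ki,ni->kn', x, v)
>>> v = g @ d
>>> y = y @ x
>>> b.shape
(19, 7)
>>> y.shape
(19, 17)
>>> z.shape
(19, 19, 7)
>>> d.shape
(19, 19)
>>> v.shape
(7, 19)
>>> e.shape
(19, 19)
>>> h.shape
(7,)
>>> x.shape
(19, 17)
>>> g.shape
(7, 19)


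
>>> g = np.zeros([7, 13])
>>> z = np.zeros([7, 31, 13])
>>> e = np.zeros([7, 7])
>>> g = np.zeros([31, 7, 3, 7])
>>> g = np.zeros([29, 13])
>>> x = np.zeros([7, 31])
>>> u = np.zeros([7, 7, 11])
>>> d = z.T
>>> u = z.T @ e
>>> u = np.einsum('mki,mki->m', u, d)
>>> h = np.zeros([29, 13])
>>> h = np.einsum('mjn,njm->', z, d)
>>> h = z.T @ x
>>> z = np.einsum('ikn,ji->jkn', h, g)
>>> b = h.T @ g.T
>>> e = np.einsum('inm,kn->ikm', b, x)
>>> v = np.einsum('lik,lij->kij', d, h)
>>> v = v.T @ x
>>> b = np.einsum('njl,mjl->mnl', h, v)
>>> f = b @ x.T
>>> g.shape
(29, 13)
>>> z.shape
(29, 31, 31)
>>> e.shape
(31, 7, 29)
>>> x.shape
(7, 31)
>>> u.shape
(13,)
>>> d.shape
(13, 31, 7)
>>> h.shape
(13, 31, 31)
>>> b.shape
(31, 13, 31)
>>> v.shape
(31, 31, 31)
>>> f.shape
(31, 13, 7)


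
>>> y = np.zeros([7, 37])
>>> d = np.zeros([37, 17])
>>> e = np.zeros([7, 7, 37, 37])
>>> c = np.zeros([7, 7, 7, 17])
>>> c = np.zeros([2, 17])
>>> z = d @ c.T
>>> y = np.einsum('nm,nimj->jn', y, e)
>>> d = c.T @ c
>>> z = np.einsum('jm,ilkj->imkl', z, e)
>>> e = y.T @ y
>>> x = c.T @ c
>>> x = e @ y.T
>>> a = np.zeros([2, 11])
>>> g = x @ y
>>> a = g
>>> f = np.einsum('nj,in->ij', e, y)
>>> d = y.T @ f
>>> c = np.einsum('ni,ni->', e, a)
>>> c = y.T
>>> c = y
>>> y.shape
(37, 7)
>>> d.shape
(7, 7)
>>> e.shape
(7, 7)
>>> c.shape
(37, 7)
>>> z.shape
(7, 2, 37, 7)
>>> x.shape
(7, 37)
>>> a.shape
(7, 7)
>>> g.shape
(7, 7)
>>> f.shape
(37, 7)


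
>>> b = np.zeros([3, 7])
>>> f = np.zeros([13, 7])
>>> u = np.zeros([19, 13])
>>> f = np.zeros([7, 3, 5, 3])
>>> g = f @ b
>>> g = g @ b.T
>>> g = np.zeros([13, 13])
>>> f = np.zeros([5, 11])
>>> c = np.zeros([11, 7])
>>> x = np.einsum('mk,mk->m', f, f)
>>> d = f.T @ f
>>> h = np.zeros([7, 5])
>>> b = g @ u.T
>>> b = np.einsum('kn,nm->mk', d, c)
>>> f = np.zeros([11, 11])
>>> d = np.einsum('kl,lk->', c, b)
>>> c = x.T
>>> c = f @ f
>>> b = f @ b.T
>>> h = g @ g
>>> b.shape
(11, 7)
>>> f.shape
(11, 11)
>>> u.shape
(19, 13)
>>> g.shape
(13, 13)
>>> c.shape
(11, 11)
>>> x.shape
(5,)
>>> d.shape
()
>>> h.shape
(13, 13)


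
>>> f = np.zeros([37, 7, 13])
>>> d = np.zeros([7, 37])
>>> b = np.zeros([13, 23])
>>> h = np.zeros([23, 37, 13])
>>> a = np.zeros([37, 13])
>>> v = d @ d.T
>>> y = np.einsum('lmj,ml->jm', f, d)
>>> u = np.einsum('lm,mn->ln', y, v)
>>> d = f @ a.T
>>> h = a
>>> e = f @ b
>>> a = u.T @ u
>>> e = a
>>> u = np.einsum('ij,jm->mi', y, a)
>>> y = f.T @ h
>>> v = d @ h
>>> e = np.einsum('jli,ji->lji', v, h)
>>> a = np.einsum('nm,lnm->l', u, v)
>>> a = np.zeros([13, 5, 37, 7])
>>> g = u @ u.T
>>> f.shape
(37, 7, 13)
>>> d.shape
(37, 7, 37)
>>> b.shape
(13, 23)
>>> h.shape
(37, 13)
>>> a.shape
(13, 5, 37, 7)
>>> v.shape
(37, 7, 13)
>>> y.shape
(13, 7, 13)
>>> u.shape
(7, 13)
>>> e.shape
(7, 37, 13)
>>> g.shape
(7, 7)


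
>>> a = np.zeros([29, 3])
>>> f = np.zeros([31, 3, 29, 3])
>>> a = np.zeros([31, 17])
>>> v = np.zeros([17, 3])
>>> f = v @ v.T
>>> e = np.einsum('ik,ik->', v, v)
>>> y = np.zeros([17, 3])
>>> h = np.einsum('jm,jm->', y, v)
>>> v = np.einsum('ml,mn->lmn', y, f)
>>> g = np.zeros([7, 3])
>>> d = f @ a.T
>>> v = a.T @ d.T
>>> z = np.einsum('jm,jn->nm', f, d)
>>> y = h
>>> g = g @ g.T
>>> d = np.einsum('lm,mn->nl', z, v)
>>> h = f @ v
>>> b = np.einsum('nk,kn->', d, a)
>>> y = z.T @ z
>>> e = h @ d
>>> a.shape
(31, 17)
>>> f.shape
(17, 17)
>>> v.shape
(17, 17)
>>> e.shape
(17, 31)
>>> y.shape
(17, 17)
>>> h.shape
(17, 17)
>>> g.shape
(7, 7)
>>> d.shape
(17, 31)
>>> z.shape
(31, 17)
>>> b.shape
()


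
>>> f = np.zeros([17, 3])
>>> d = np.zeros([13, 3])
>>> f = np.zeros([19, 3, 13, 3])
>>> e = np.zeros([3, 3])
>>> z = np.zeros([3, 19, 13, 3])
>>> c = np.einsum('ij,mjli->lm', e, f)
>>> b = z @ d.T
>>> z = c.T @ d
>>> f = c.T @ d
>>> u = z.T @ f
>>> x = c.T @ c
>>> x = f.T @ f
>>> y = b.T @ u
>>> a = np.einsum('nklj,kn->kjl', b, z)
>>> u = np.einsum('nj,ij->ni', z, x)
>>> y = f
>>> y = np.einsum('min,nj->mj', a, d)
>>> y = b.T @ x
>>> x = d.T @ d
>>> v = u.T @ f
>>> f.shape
(19, 3)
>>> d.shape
(13, 3)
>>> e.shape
(3, 3)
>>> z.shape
(19, 3)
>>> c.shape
(13, 19)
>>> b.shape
(3, 19, 13, 13)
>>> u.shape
(19, 3)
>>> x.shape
(3, 3)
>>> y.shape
(13, 13, 19, 3)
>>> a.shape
(19, 13, 13)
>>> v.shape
(3, 3)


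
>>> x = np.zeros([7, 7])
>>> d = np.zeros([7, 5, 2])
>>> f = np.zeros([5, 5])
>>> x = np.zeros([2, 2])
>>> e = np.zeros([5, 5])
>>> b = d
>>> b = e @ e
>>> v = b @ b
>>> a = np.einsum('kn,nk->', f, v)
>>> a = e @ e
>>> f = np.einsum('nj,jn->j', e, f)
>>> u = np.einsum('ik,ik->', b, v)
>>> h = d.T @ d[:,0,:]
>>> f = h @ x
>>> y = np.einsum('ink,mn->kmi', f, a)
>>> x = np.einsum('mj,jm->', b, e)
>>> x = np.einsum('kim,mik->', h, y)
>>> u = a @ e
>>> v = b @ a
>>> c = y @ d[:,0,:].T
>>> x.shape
()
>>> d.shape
(7, 5, 2)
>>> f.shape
(2, 5, 2)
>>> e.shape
(5, 5)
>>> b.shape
(5, 5)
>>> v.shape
(5, 5)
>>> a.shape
(5, 5)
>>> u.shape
(5, 5)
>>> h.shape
(2, 5, 2)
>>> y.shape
(2, 5, 2)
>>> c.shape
(2, 5, 7)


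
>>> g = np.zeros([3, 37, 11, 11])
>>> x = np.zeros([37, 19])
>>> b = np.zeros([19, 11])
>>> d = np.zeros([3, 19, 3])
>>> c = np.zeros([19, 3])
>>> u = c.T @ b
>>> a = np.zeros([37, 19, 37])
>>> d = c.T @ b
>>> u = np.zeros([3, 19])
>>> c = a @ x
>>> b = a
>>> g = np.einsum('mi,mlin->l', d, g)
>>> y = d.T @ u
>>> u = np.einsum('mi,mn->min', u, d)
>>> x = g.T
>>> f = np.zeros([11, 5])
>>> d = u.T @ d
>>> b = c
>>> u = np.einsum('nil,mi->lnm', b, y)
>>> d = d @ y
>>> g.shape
(37,)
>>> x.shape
(37,)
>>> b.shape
(37, 19, 19)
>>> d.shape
(11, 19, 19)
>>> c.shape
(37, 19, 19)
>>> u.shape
(19, 37, 11)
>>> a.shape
(37, 19, 37)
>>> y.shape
(11, 19)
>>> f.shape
(11, 5)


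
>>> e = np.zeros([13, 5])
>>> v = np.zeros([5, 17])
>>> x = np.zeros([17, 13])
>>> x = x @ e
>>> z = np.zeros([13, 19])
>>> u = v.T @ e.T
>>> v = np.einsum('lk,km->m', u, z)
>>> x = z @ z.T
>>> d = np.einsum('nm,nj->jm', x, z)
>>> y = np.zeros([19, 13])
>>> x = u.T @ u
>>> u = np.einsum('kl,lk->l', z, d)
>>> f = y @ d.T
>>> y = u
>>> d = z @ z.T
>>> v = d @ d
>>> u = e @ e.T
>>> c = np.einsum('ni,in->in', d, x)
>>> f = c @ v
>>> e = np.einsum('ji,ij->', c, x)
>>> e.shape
()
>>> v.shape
(13, 13)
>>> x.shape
(13, 13)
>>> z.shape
(13, 19)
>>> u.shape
(13, 13)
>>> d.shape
(13, 13)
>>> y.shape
(19,)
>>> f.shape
(13, 13)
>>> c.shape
(13, 13)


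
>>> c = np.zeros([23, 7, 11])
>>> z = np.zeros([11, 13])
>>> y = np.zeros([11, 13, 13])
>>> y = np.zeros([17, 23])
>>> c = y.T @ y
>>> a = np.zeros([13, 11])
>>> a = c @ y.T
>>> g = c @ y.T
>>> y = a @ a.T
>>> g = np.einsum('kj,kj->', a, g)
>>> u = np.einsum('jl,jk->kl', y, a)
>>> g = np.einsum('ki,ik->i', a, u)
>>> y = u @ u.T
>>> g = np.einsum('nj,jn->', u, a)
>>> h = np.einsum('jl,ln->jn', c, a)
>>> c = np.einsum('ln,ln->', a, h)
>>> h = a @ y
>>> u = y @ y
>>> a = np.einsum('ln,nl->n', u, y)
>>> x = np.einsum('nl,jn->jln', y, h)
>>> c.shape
()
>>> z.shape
(11, 13)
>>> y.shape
(17, 17)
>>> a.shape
(17,)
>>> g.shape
()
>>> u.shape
(17, 17)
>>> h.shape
(23, 17)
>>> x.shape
(23, 17, 17)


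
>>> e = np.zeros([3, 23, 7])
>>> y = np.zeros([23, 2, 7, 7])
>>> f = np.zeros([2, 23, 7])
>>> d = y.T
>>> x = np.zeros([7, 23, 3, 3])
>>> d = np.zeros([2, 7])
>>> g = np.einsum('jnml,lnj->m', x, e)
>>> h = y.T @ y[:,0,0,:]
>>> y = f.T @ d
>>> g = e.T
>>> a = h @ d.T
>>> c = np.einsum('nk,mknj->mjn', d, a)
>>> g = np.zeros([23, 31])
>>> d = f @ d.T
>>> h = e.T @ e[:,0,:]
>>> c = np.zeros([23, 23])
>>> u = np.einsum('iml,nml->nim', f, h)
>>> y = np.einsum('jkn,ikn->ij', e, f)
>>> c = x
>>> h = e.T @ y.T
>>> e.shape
(3, 23, 7)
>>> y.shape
(2, 3)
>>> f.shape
(2, 23, 7)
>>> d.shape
(2, 23, 2)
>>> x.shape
(7, 23, 3, 3)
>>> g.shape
(23, 31)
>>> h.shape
(7, 23, 2)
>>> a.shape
(7, 7, 2, 2)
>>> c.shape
(7, 23, 3, 3)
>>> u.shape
(7, 2, 23)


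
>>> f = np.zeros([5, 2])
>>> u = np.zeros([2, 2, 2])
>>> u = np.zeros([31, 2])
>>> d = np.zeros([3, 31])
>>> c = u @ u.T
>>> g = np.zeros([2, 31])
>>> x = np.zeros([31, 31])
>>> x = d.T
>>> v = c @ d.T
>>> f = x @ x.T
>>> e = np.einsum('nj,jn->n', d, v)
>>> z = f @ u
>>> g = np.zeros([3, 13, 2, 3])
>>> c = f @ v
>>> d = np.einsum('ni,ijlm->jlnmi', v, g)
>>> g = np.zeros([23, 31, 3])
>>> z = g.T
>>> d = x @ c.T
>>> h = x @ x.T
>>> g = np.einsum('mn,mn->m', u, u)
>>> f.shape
(31, 31)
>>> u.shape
(31, 2)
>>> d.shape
(31, 31)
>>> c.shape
(31, 3)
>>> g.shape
(31,)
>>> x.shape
(31, 3)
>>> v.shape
(31, 3)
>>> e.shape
(3,)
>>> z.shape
(3, 31, 23)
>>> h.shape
(31, 31)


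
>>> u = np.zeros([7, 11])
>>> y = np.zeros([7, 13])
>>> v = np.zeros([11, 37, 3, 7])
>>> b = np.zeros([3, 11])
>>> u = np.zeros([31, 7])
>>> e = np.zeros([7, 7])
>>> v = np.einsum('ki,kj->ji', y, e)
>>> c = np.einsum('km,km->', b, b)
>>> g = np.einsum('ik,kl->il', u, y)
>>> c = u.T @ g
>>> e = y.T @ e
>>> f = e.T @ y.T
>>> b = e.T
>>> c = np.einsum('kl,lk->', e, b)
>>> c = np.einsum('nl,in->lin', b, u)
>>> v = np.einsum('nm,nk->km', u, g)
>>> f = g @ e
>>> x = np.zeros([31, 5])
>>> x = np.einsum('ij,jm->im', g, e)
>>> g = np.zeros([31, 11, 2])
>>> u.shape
(31, 7)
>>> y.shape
(7, 13)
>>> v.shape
(13, 7)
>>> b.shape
(7, 13)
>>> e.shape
(13, 7)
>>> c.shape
(13, 31, 7)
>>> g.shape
(31, 11, 2)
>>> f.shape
(31, 7)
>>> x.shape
(31, 7)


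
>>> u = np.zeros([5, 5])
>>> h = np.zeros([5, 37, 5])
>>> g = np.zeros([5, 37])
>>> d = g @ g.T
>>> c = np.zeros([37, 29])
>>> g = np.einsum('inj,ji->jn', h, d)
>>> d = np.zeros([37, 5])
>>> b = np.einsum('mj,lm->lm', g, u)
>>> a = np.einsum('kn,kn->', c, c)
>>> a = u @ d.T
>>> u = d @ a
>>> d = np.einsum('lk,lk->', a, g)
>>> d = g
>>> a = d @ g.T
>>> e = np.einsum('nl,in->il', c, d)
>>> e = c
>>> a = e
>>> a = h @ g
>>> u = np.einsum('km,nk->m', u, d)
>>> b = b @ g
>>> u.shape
(37,)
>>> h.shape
(5, 37, 5)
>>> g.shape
(5, 37)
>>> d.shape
(5, 37)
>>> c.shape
(37, 29)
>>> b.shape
(5, 37)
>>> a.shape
(5, 37, 37)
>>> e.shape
(37, 29)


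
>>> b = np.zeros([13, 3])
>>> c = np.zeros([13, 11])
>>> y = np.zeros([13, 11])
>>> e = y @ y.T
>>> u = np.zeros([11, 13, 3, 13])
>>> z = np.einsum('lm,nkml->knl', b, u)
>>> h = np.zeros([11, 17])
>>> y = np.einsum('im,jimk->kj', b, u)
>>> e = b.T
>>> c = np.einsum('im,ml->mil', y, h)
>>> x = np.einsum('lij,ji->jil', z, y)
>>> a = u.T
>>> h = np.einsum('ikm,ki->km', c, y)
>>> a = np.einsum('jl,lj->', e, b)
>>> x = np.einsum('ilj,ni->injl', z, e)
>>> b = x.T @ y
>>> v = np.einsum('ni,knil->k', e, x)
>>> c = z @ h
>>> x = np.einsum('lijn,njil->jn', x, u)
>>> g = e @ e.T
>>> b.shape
(11, 13, 3, 11)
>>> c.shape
(13, 11, 17)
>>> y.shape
(13, 11)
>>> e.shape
(3, 13)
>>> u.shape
(11, 13, 3, 13)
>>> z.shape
(13, 11, 13)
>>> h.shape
(13, 17)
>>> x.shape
(13, 11)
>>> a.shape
()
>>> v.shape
(13,)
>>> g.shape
(3, 3)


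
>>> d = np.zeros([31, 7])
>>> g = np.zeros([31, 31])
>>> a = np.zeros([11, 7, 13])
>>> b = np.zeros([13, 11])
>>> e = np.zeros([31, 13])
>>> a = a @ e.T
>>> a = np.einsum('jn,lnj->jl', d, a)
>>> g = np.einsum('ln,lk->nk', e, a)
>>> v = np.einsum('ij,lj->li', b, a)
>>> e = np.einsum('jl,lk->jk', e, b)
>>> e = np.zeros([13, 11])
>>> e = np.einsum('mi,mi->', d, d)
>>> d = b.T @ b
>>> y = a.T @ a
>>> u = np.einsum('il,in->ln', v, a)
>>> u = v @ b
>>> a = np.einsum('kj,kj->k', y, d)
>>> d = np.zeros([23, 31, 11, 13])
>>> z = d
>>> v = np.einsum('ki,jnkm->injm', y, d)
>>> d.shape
(23, 31, 11, 13)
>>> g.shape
(13, 11)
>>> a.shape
(11,)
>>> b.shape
(13, 11)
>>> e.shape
()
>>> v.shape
(11, 31, 23, 13)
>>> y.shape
(11, 11)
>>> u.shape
(31, 11)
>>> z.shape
(23, 31, 11, 13)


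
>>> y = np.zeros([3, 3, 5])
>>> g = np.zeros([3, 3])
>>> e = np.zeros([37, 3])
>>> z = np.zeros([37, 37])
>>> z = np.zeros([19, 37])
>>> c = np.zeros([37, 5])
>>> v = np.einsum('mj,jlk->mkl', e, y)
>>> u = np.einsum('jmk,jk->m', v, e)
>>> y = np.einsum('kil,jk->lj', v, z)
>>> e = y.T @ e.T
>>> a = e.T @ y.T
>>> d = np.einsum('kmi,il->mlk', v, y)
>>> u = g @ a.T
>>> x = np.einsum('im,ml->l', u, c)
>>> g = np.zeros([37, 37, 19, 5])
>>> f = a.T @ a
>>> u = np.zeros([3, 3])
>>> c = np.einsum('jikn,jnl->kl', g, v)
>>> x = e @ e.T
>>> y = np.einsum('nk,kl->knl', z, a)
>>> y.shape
(37, 19, 3)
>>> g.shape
(37, 37, 19, 5)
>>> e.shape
(19, 37)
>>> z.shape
(19, 37)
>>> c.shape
(19, 3)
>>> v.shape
(37, 5, 3)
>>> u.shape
(3, 3)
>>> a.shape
(37, 3)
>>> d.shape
(5, 19, 37)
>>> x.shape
(19, 19)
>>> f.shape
(3, 3)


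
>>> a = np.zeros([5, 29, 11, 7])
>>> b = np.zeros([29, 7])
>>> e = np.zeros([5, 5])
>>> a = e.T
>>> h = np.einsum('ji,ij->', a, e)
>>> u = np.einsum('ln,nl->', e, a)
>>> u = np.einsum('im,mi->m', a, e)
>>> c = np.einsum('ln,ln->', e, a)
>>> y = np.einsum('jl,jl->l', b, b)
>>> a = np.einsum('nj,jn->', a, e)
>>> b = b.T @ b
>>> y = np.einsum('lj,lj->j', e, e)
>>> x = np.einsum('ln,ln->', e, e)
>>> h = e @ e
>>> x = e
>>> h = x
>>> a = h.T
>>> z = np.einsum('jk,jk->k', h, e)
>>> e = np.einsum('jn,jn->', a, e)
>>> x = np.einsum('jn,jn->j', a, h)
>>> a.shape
(5, 5)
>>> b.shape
(7, 7)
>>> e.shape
()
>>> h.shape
(5, 5)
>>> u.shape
(5,)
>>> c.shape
()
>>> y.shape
(5,)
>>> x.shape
(5,)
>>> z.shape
(5,)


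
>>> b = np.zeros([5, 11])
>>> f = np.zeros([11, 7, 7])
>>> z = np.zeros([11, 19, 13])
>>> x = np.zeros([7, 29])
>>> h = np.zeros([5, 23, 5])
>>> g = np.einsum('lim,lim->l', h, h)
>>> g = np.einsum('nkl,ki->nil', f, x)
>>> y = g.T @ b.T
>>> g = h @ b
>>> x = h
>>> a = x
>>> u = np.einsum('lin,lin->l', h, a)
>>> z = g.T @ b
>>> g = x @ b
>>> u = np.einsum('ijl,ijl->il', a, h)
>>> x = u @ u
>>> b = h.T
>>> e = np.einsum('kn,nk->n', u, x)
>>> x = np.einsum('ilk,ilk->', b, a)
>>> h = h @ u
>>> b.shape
(5, 23, 5)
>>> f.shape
(11, 7, 7)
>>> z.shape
(11, 23, 11)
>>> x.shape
()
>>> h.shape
(5, 23, 5)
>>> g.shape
(5, 23, 11)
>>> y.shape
(7, 29, 5)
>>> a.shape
(5, 23, 5)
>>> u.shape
(5, 5)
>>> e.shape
(5,)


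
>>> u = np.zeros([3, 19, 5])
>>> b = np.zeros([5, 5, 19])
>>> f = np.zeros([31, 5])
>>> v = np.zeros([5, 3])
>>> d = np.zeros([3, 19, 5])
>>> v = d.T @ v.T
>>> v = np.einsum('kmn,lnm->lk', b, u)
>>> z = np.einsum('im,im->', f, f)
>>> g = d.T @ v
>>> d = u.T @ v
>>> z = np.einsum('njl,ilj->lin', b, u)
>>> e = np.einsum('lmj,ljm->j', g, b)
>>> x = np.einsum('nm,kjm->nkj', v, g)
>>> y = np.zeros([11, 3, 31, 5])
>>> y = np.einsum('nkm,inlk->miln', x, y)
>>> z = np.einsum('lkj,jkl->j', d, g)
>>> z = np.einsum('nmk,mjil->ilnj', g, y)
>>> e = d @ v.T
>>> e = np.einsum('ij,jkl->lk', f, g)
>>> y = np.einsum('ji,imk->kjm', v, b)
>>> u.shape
(3, 19, 5)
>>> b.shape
(5, 5, 19)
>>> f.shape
(31, 5)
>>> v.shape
(3, 5)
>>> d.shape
(5, 19, 5)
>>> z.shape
(31, 3, 5, 11)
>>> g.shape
(5, 19, 5)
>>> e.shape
(5, 19)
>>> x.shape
(3, 5, 19)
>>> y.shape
(19, 3, 5)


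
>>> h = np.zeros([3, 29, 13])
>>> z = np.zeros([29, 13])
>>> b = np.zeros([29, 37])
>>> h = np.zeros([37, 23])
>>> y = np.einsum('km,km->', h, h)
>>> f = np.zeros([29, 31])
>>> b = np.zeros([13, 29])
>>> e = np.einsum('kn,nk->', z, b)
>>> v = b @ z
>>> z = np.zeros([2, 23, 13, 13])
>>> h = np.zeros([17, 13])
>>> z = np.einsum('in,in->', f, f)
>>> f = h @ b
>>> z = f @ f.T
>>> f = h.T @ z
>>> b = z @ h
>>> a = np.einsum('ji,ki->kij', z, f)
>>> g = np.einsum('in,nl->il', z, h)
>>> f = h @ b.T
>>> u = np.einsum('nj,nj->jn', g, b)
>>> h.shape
(17, 13)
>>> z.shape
(17, 17)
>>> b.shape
(17, 13)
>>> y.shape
()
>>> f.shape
(17, 17)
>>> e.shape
()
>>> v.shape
(13, 13)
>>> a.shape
(13, 17, 17)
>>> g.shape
(17, 13)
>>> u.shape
(13, 17)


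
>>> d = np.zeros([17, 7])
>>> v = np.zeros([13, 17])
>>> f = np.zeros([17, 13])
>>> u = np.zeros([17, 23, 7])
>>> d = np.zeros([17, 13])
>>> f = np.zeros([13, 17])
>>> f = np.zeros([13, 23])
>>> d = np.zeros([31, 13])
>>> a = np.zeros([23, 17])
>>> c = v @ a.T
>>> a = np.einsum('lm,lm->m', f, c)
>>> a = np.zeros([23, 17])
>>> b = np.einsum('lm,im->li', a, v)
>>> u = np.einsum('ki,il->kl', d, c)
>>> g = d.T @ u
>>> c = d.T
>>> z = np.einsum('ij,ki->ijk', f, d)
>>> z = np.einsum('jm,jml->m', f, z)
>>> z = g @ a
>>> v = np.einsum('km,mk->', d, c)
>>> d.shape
(31, 13)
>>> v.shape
()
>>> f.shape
(13, 23)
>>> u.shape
(31, 23)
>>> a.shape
(23, 17)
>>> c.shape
(13, 31)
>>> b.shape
(23, 13)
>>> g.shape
(13, 23)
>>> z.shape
(13, 17)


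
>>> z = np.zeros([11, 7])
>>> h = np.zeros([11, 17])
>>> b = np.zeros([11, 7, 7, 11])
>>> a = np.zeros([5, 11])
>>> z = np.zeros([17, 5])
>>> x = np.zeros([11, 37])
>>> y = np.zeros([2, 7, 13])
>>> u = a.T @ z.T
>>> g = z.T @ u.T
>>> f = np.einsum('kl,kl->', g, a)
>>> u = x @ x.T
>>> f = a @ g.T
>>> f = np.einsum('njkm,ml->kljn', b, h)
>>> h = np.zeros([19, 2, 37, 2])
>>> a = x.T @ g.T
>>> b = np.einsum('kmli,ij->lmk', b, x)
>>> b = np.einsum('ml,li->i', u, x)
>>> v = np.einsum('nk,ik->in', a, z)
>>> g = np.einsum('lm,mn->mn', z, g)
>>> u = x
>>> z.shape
(17, 5)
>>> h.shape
(19, 2, 37, 2)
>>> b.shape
(37,)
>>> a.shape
(37, 5)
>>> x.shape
(11, 37)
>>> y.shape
(2, 7, 13)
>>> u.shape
(11, 37)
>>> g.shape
(5, 11)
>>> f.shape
(7, 17, 7, 11)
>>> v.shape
(17, 37)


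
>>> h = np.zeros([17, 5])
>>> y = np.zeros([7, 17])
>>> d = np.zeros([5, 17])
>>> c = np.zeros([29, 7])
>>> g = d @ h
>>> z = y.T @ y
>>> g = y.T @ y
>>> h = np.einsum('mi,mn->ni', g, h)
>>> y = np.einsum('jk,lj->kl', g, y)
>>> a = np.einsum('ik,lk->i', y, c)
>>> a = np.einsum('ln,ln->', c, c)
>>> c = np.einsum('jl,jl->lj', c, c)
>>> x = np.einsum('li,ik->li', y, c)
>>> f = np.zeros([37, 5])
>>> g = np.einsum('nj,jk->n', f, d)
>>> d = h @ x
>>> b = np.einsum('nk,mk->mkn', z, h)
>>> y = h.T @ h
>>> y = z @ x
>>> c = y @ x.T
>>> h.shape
(5, 17)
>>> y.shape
(17, 7)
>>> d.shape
(5, 7)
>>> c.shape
(17, 17)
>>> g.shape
(37,)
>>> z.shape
(17, 17)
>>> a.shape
()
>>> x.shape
(17, 7)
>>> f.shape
(37, 5)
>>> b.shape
(5, 17, 17)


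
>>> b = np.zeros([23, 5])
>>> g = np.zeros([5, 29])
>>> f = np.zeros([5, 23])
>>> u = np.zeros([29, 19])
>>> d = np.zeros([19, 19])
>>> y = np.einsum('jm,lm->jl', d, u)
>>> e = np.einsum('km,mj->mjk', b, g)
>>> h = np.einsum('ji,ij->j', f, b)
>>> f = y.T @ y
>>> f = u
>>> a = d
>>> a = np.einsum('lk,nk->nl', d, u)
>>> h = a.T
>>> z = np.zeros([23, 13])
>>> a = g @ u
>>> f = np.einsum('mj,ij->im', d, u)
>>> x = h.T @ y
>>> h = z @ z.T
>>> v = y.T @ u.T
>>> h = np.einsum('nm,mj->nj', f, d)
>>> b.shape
(23, 5)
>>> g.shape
(5, 29)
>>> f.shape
(29, 19)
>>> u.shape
(29, 19)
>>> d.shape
(19, 19)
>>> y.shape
(19, 29)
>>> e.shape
(5, 29, 23)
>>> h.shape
(29, 19)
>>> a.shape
(5, 19)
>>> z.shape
(23, 13)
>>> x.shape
(29, 29)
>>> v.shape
(29, 29)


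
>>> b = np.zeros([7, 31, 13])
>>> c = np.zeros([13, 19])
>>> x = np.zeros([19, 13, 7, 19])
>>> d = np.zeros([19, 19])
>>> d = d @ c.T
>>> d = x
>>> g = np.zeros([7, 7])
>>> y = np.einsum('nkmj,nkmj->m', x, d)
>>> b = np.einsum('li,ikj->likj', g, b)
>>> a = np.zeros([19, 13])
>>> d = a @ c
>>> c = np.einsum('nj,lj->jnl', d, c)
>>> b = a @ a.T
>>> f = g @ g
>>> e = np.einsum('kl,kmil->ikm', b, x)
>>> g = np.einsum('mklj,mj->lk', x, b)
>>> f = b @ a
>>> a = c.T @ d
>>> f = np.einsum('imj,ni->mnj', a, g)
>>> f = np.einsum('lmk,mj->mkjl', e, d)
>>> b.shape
(19, 19)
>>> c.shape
(19, 19, 13)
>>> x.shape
(19, 13, 7, 19)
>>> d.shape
(19, 19)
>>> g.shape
(7, 13)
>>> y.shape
(7,)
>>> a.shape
(13, 19, 19)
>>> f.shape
(19, 13, 19, 7)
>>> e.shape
(7, 19, 13)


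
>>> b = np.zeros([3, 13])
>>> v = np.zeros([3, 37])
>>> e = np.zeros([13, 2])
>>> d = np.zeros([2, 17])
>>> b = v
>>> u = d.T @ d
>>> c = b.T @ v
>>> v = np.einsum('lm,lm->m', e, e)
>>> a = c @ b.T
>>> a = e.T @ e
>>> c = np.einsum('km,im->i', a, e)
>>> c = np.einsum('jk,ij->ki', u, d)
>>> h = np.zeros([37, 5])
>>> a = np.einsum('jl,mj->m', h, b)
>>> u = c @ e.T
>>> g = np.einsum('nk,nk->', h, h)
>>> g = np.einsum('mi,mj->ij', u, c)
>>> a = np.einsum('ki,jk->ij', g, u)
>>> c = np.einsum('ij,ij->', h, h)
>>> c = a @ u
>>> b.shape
(3, 37)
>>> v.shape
(2,)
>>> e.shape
(13, 2)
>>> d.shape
(2, 17)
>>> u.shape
(17, 13)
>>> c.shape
(2, 13)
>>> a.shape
(2, 17)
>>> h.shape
(37, 5)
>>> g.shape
(13, 2)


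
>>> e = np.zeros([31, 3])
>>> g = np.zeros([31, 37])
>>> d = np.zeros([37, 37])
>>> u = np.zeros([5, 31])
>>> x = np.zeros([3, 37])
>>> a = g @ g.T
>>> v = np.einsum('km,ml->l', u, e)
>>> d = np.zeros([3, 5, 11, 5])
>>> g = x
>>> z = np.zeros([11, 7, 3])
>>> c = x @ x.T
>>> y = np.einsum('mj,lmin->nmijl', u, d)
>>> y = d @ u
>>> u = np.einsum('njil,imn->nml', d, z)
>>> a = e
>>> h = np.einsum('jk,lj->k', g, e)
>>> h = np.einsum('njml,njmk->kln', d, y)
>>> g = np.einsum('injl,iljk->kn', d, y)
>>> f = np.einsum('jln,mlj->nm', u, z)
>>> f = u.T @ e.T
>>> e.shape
(31, 3)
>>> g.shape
(31, 5)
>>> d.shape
(3, 5, 11, 5)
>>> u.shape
(3, 7, 5)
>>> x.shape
(3, 37)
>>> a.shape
(31, 3)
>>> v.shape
(3,)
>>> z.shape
(11, 7, 3)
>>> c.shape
(3, 3)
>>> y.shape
(3, 5, 11, 31)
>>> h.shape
(31, 5, 3)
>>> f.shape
(5, 7, 31)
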